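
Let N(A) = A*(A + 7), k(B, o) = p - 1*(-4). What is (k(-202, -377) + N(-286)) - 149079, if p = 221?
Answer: -69060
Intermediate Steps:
k(B, o) = 225 (k(B, o) = 221 - 1*(-4) = 221 + 4 = 225)
N(A) = A*(7 + A)
(k(-202, -377) + N(-286)) - 149079 = (225 - 286*(7 - 286)) - 149079 = (225 - 286*(-279)) - 149079 = (225 + 79794) - 149079 = 80019 - 149079 = -69060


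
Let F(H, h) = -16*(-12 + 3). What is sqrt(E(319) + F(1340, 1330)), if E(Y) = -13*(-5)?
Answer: sqrt(209) ≈ 14.457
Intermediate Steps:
F(H, h) = 144 (F(H, h) = -16*(-9) = 144)
E(Y) = 65
sqrt(E(319) + F(1340, 1330)) = sqrt(65 + 144) = sqrt(209)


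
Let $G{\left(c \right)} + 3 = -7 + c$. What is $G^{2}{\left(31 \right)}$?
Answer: $441$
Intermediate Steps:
$G{\left(c \right)} = -10 + c$ ($G{\left(c \right)} = -3 + \left(-7 + c\right) = -10 + c$)
$G^{2}{\left(31 \right)} = \left(-10 + 31\right)^{2} = 21^{2} = 441$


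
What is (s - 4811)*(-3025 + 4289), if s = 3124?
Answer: -2132368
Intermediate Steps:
(s - 4811)*(-3025 + 4289) = (3124 - 4811)*(-3025 + 4289) = -1687*1264 = -2132368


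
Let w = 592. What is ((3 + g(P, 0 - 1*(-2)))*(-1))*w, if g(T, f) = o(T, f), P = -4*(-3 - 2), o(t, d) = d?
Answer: -2960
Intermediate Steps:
P = 20 (P = -4*(-5) = 20)
g(T, f) = f
((3 + g(P, 0 - 1*(-2)))*(-1))*w = ((3 + (0 - 1*(-2)))*(-1))*592 = ((3 + (0 + 2))*(-1))*592 = ((3 + 2)*(-1))*592 = (5*(-1))*592 = -5*592 = -2960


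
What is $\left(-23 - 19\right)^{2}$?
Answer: $1764$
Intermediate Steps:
$\left(-23 - 19\right)^{2} = \left(-42\right)^{2} = 1764$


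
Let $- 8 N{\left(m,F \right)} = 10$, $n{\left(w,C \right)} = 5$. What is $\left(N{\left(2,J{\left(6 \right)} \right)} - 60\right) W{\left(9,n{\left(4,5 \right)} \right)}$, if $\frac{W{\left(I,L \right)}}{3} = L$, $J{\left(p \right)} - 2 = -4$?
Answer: $- \frac{3675}{4} \approx -918.75$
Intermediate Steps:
$J{\left(p \right)} = -2$ ($J{\left(p \right)} = 2 - 4 = -2$)
$W{\left(I,L \right)} = 3 L$
$N{\left(m,F \right)} = - \frac{5}{4}$ ($N{\left(m,F \right)} = \left(- \frac{1}{8}\right) 10 = - \frac{5}{4}$)
$\left(N{\left(2,J{\left(6 \right)} \right)} - 60\right) W{\left(9,n{\left(4,5 \right)} \right)} = \left(- \frac{5}{4} - 60\right) 3 \cdot 5 = \left(- \frac{245}{4}\right) 15 = - \frac{3675}{4}$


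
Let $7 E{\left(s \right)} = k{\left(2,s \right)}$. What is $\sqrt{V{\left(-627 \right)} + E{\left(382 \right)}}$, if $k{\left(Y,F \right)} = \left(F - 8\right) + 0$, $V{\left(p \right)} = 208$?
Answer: $\frac{\sqrt{12810}}{7} \approx 16.169$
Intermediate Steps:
$k{\left(Y,F \right)} = -8 + F$ ($k{\left(Y,F \right)} = \left(-8 + F\right) + 0 = -8 + F$)
$E{\left(s \right)} = - \frac{8}{7} + \frac{s}{7}$ ($E{\left(s \right)} = \frac{-8 + s}{7} = - \frac{8}{7} + \frac{s}{7}$)
$\sqrt{V{\left(-627 \right)} + E{\left(382 \right)}} = \sqrt{208 + \left(- \frac{8}{7} + \frac{1}{7} \cdot 382\right)} = \sqrt{208 + \left(- \frac{8}{7} + \frac{382}{7}\right)} = \sqrt{208 + \frac{374}{7}} = \sqrt{\frac{1830}{7}} = \frac{\sqrt{12810}}{7}$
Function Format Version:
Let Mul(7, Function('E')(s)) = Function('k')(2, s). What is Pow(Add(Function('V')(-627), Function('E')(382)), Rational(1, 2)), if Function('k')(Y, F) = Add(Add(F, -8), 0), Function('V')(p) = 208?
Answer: Mul(Rational(1, 7), Pow(12810, Rational(1, 2))) ≈ 16.169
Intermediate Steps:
Function('k')(Y, F) = Add(-8, F) (Function('k')(Y, F) = Add(Add(-8, F), 0) = Add(-8, F))
Function('E')(s) = Add(Rational(-8, 7), Mul(Rational(1, 7), s)) (Function('E')(s) = Mul(Rational(1, 7), Add(-8, s)) = Add(Rational(-8, 7), Mul(Rational(1, 7), s)))
Pow(Add(Function('V')(-627), Function('E')(382)), Rational(1, 2)) = Pow(Add(208, Add(Rational(-8, 7), Mul(Rational(1, 7), 382))), Rational(1, 2)) = Pow(Add(208, Add(Rational(-8, 7), Rational(382, 7))), Rational(1, 2)) = Pow(Add(208, Rational(374, 7)), Rational(1, 2)) = Pow(Rational(1830, 7), Rational(1, 2)) = Mul(Rational(1, 7), Pow(12810, Rational(1, 2)))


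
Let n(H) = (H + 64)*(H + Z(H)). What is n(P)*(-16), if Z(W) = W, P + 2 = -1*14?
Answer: 24576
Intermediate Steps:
P = -16 (P = -2 - 1*14 = -2 - 14 = -16)
n(H) = 2*H*(64 + H) (n(H) = (H + 64)*(H + H) = (64 + H)*(2*H) = 2*H*(64 + H))
n(P)*(-16) = (2*(-16)*(64 - 16))*(-16) = (2*(-16)*48)*(-16) = -1536*(-16) = 24576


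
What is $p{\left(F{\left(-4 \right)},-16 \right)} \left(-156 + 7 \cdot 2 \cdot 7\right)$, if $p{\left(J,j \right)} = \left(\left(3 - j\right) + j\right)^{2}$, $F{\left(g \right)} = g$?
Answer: $-522$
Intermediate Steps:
$p{\left(J,j \right)} = 9$ ($p{\left(J,j \right)} = 3^{2} = 9$)
$p{\left(F{\left(-4 \right)},-16 \right)} \left(-156 + 7 \cdot 2 \cdot 7\right) = 9 \left(-156 + 7 \cdot 2 \cdot 7\right) = 9 \left(-156 + 14 \cdot 7\right) = 9 \left(-156 + 98\right) = 9 \left(-58\right) = -522$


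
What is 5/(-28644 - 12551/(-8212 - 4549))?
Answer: -9115/52216219 ≈ -0.00017456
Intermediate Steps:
5/(-28644 - 12551/(-8212 - 4549)) = 5/(-28644 - 12551/(-12761)) = 5/(-28644 - 12551*(-1/12761)) = 5/(-28644 + 1793/1823) = 5/(-52216219/1823) = 5*(-1823/52216219) = -9115/52216219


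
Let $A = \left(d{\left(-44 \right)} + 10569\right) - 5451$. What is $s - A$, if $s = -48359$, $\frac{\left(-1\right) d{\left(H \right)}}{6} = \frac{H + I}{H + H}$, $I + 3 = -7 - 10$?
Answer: $- \frac{588199}{11} \approx -53473.0$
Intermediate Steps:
$I = -20$ ($I = -3 - 17 = -20$)
$d{\left(H \right)} = - \frac{3 \left(-20 + H\right)}{H}$ ($d{\left(H \right)} = - 6 \frac{H - 20}{H + H} = - 6 \frac{-20 + H}{2 H} = - \frac{3 \left(-20 + H\right)}{H}$)
$A = \frac{56250}{11}$ ($A = \left(\left(-3 + \frac{60}{-44}\right) + 10569\right) - 5451 = \left(\left(-3 + 60 \left(- \frac{1}{44}\right)\right) + 10569\right) - 5451 = \left(\left(-3 - \frac{15}{11}\right) + 10569\right) - 5451 = \left(- \frac{48}{11} + 10569\right) - 5451 = \frac{116211}{11} - 5451 = \frac{56250}{11} \approx 5113.6$)
$s - A = -48359 - \frac{56250}{11} = - \frac{588199}{11}$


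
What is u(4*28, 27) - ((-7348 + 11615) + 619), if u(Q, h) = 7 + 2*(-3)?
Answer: -4885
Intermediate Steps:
u(Q, h) = 1 (u(Q, h) = 7 - 6 = 1)
u(4*28, 27) - ((-7348 + 11615) + 619) = 1 - ((-7348 + 11615) + 619) = 1 - (4267 + 619) = 1 - 1*4886 = 1 - 4886 = -4885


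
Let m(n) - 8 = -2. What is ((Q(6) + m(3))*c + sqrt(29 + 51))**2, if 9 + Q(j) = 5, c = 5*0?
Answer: 80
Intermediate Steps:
c = 0
m(n) = 6 (m(n) = 8 - 2 = 6)
Q(j) = -4 (Q(j) = -9 + 5 = -4)
((Q(6) + m(3))*c + sqrt(29 + 51))**2 = ((-4 + 6)*0 + sqrt(29 + 51))**2 = (2*0 + sqrt(80))**2 = (0 + 4*sqrt(5))**2 = (4*sqrt(5))**2 = 80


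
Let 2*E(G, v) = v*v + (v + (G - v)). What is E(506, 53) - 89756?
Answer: -176197/2 ≈ -88099.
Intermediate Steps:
E(G, v) = G/2 + v²/2 (E(G, v) = (v*v + (v + (G - v)))/2 = (v² + G)/2 = (G + v²)/2 = G/2 + v²/2)
E(506, 53) - 89756 = ((½)*506 + (½)*53²) - 89756 = (253 + (½)*2809) - 89756 = (253 + 2809/2) - 89756 = 3315/2 - 89756 = -176197/2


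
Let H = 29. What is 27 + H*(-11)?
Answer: -292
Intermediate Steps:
27 + H*(-11) = 27 + 29*(-11) = 27 - 319 = -292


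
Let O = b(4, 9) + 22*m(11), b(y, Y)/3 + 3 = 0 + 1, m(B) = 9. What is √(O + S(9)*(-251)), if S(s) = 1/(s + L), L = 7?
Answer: √2821/4 ≈ 13.278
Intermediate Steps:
b(y, Y) = -6 (b(y, Y) = -9 + 3*(0 + 1) = -9 + 3*1 = -9 + 3 = -6)
S(s) = 1/(7 + s) (S(s) = 1/(s + 7) = 1/(7 + s))
O = 192 (O = -6 + 22*9 = -6 + 198 = 192)
√(O + S(9)*(-251)) = √(192 - 251/(7 + 9)) = √(192 - 251/16) = √(2821/16) = √2821/4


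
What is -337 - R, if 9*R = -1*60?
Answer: -991/3 ≈ -330.33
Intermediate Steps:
R = -20/3 (R = (-1*60)/9 = (⅑)*(-60) = -20/3 ≈ -6.6667)
-337 - R = -337 - 1*(-20/3) = -337 + 20/3 = -991/3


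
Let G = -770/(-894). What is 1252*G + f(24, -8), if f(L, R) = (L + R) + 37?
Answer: 505711/447 ≈ 1131.3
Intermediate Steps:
f(L, R) = 37 + L + R
G = 385/447 (G = -770*(-1/894) = 385/447 ≈ 0.86130)
1252*G + f(24, -8) = 1252*(385/447) + (37 + 24 - 8) = 482020/447 + 53 = 505711/447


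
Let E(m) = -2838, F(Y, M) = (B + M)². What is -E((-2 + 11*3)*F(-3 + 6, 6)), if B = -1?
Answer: 2838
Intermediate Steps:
F(Y, M) = (-1 + M)²
-E((-2 + 11*3)*F(-3 + 6, 6)) = -1*(-2838) = 2838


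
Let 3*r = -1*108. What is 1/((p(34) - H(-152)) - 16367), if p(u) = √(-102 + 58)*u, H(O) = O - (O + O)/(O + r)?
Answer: -35815363/580800555417 - 150212*I*√11/580800555417 ≈ -6.1666e-5 - 8.5778e-7*I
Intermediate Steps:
r = -36 (r = (-1*108)/3 = (⅓)*(-108) = -36)
H(O) = O - 2*O/(-36 + O) (H(O) = O - (O + O)/(O - 36) = O - 2*O/(-36 + O))
p(u) = 2*I*u*√11 (p(u) = √(-44)*u = (2*I*√11)*u = 2*I*u*√11)
1/((p(34) - H(-152)) - 16367) = 1/((2*I*34*√11 - (-152)*(-38 - 152)/(-36 - 152)) - 16367) = 1/((68*I*√11 - (-152)*(-190)/(-188)) - 16367) = 1/((68*I*√11 - (-152)*(-1)*(-190)/188) - 16367) = 1/((68*I*√11 - 1*(-7220/47)) - 16367) = 1/((68*I*√11 + 7220/47) - 16367) = 1/((7220/47 + 68*I*√11) - 16367) = 1/(-762029/47 + 68*I*√11)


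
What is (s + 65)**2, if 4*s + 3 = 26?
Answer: 80089/16 ≈ 5005.6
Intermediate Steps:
s = 23/4 (s = -3/4 + (1/4)*26 = -3/4 + 13/2 = 23/4 ≈ 5.7500)
(s + 65)**2 = (23/4 + 65)**2 = (283/4)**2 = 80089/16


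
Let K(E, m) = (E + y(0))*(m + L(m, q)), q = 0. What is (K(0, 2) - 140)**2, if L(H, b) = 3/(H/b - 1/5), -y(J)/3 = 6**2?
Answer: 126736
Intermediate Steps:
y(J) = -108 (y(J) = -3*6**2 = -3*36 = -108)
L(H, b) = 3/(-1/5 + H/b) (L(H, b) = 3/(H/b - 1*1/5) = 3/(H/b - 1/5) = 3/(-1/5 + H/b))
K(E, m) = m*(-108 + E) (K(E, m) = (E - 108)*(m + 15*0/(-1*0 + 5*m)) = (-108 + E)*(m + 15*0/(0 + 5*m)) = (-108 + E)*(m + 15*0/(5*m)) = (-108 + E)*(m + 15*0*(1/(5*m))) = (-108 + E)*(m + 0) = (-108 + E)*m = m*(-108 + E))
(K(0, 2) - 140)**2 = (2*(-108 + 0) - 140)**2 = (2*(-108) - 140)**2 = (-216 - 140)**2 = (-356)**2 = 126736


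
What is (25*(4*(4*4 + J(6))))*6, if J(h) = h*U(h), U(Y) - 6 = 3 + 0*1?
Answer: 42000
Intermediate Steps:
U(Y) = 9 (U(Y) = 6 + (3 + 0*1) = 6 + (3 + 0) = 6 + 3 = 9)
J(h) = 9*h (J(h) = h*9 = 9*h)
(25*(4*(4*4 + J(6))))*6 = (25*(4*(4*4 + 9*6)))*6 = (25*(4*(16 + 54)))*6 = (25*(4*70))*6 = (25*280)*6 = 7000*6 = 42000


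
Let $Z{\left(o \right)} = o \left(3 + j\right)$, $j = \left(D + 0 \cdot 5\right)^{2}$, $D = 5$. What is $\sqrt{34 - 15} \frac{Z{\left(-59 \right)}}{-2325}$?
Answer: $\frac{1652 \sqrt{19}}{2325} \approx 3.0972$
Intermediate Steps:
$j = 25$ ($j = \left(5 + 0 \cdot 5\right)^{2} = \left(5 + 0\right)^{2} = 5^{2} = 25$)
$Z{\left(o \right)} = 28 o$ ($Z{\left(o \right)} = o \left(3 + 25\right) = o 28 = 28 o$)
$\sqrt{34 - 15} \frac{Z{\left(-59 \right)}}{-2325} = \sqrt{34 - 15} \frac{28 \left(-59\right)}{-2325} = \sqrt{34 - 15} \left(\left(-1652\right) \left(- \frac{1}{2325}\right)\right) = \sqrt{19} \cdot \frac{1652}{2325} = \frac{1652 \sqrt{19}}{2325}$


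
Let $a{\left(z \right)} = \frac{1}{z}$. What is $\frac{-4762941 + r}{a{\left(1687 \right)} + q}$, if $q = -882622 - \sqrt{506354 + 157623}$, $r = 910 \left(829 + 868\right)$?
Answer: $\frac{8085027479045457801}{2217069416734497256} - \frac{9160237887199 \sqrt{663977}}{2217069416734497256} \approx 3.6434$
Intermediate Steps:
$r = 1544270$ ($r = 910 \cdot 1697 = 1544270$)
$q = -882622 - \sqrt{663977} \approx -8.8344 \cdot 10^{5}$
$\frac{-4762941 + r}{a{\left(1687 \right)} + q} = \frac{-4762941 + 1544270}{\frac{1}{1687} - \left(882622 + \sqrt{663977}\right)} = - \frac{3218671}{\frac{1}{1687} - \left(882622 + \sqrt{663977}\right)} = - \frac{3218671}{- \frac{1488983313}{1687} - \sqrt{663977}}$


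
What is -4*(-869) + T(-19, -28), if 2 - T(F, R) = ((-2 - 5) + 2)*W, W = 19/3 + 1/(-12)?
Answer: 14037/4 ≈ 3509.3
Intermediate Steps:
W = 25/4 (W = 19*(⅓) + 1*(-1/12) = 19/3 - 1/12 = 25/4 ≈ 6.2500)
T(F, R) = 133/4 (T(F, R) = 2 - ((-2 - 5) + 2)*25/4 = 2 - (-7 + 2)*25/4 = 2 - (-5)*25/4 = 2 - 1*(-125/4) = 2 + 125/4 = 133/4)
-4*(-869) + T(-19, -28) = -4*(-869) + 133/4 = 3476 + 133/4 = 14037/4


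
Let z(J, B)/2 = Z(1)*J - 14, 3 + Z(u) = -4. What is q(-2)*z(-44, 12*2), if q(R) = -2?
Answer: -1176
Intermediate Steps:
Z(u) = -7 (Z(u) = -3 - 4 = -7)
z(J, B) = -28 - 14*J (z(J, B) = 2*(-7*J - 14) = 2*(-14 - 7*J) = -28 - 14*J)
q(-2)*z(-44, 12*2) = -2*(-28 - 14*(-44)) = -2*(-28 + 616) = -2*588 = -1176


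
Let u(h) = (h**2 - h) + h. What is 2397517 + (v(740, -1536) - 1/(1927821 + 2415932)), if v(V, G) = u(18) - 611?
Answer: 10412975004189/4343753 ≈ 2.3972e+6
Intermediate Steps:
u(h) = h**2
v(V, G) = -287 (v(V, G) = 18**2 - 611 = 324 - 611 = -287)
2397517 + (v(740, -1536) - 1/(1927821 + 2415932)) = 2397517 + (-287 - 1/(1927821 + 2415932)) = 2397517 + (-287 - 1/4343753) = 2397517 - 1246657112/4343753 = 10412975004189/4343753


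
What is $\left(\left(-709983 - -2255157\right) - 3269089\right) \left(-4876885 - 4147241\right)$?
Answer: $15556826173290$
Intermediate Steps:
$\left(\left(-709983 - -2255157\right) - 3269089\right) \left(-4876885 - 4147241\right) = \left(\left(-709983 + 2255157\right) - 3269089\right) \left(-9024126\right) = \left(1545174 - 3269089\right) \left(-9024126\right) = \left(-1723915\right) \left(-9024126\right) = 15556826173290$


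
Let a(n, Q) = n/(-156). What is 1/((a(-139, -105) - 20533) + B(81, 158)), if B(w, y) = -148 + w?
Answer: -156/3213461 ≈ -4.8546e-5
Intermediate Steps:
a(n, Q) = -n/156 (a(n, Q) = n*(-1/156) = -n/156)
1/((a(-139, -105) - 20533) + B(81, 158)) = 1/((-1/156*(-139) - 20533) + (-148 + 81)) = 1/((139/156 - 20533) - 67) = 1/(-3203009/156 - 67) = 1/(-3213461/156) = -156/3213461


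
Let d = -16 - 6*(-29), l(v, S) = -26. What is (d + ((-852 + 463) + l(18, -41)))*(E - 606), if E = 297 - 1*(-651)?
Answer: -87894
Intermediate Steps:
d = 158 (d = -16 + 174 = 158)
E = 948 (E = 297 + 651 = 948)
(d + ((-852 + 463) + l(18, -41)))*(E - 606) = (158 + ((-852 + 463) - 26))*(948 - 606) = (158 + (-389 - 26))*342 = (158 - 415)*342 = -257*342 = -87894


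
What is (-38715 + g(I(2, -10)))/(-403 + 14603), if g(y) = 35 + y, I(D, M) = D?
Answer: -19339/7100 ≈ -2.7238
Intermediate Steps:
(-38715 + g(I(2, -10)))/(-403 + 14603) = (-38715 + (35 + 2))/(-403 + 14603) = (-38715 + 37)/14200 = -38678*1/14200 = -19339/7100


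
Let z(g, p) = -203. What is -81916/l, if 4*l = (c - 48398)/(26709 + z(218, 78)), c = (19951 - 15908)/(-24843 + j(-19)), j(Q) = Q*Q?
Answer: 212627687492288/1184883879 ≈ 1.7945e+5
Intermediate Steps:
j(Q) = Q²
c = -4043/24482 (c = (19951 - 15908)/(-24843 + (-19)²) = 4043/(-24843 + 361) = 4043/(-24482) = 4043*(-1/24482) = -4043/24482 ≈ -0.16514)
l = -1184883879/2595679568 (l = ((-4043/24482 - 48398)/(26709 - 203))/4 = (-1184883879/24482/26506)/4 = (-1184883879/24482*1/26506)/4 = (¼)*(-1184883879/648919892) = -1184883879/2595679568 ≈ -0.45648)
-81916/l = -81916/(-1184883879/2595679568) = -81916*(-2595679568/1184883879) = 212627687492288/1184883879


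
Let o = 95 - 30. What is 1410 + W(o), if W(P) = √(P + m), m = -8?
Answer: 1410 + √57 ≈ 1417.6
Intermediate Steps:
o = 65
W(P) = √(-8 + P) (W(P) = √(P - 8) = √(-8 + P))
1410 + W(o) = 1410 + √(-8 + 65) = 1410 + √57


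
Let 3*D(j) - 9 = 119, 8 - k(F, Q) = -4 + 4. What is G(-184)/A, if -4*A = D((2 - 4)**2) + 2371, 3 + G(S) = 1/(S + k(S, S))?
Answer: 1587/318604 ≈ 0.0049811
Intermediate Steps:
k(F, Q) = 8 (k(F, Q) = 8 - (-4 + 4) = 8 - 1*0 = 8 + 0 = 8)
D(j) = 128/3 (D(j) = 3 + (1/3)*119 = 3 + 119/3 = 128/3)
G(S) = -3 + 1/(8 + S) (G(S) = -3 + 1/(S + 8) = -3 + 1/(8 + S))
A = -7241/12 (A = -(128/3 + 2371)/4 = -1/4*7241/3 = -7241/12 ≈ -603.42)
G(-184)/A = ((-23 - 3*(-184))/(8 - 184))/(-7241/12) = ((-23 + 552)/(-176))*(-12/7241) = -1/176*529*(-12/7241) = -529/176*(-12/7241) = 1587/318604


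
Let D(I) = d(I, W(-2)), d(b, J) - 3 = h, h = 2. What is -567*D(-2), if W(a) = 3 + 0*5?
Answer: -2835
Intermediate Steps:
W(a) = 3 (W(a) = 3 + 0 = 3)
d(b, J) = 5 (d(b, J) = 3 + 2 = 5)
D(I) = 5
-567*D(-2) = -567*5 = -2835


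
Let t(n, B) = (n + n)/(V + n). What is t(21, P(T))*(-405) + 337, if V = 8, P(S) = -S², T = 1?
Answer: -7237/29 ≈ -249.55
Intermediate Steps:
t(n, B) = 2*n/(8 + n) (t(n, B) = (n + n)/(8 + n) = (2*n)/(8 + n) = 2*n/(8 + n))
t(21, P(T))*(-405) + 337 = (2*21/(8 + 21))*(-405) + 337 = (2*21/29)*(-405) + 337 = (2*21*(1/29))*(-405) + 337 = (42/29)*(-405) + 337 = -17010/29 + 337 = -7237/29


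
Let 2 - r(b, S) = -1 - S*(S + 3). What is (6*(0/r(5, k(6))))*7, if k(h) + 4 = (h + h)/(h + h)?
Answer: 0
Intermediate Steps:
k(h) = -3 (k(h) = -4 + (h + h)/(h + h) = -4 + (2*h)/((2*h)) = -4 + (2*h)*(1/(2*h)) = -4 + 1 = -3)
r(b, S) = 3 + S*(3 + S) (r(b, S) = 2 - (-1 - S*(S + 3)) = 2 - (-1 - S*(3 + S)) = 2 + (1 + S*(3 + S)) = 3 + S*(3 + S))
(6*(0/r(5, k(6))))*7 = (6*(0/(3 + (-3)² + 3*(-3))))*7 = (6*(0/(3 + 9 - 9)))*7 = (6*(0/3))*7 = (6*(0*(⅓)))*7 = (6*0)*7 = 0*7 = 0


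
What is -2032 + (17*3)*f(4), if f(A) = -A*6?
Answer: -3256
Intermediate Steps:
f(A) = -6*A
-2032 + (17*3)*f(4) = -2032 + (17*3)*(-6*4) = -2032 + 51*(-24) = -2032 - 1224 = -3256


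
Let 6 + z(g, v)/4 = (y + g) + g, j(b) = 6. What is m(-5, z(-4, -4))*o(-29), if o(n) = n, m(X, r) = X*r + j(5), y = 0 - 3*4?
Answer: -15254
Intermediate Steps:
y = -12 (y = 0 - 12 = -12)
z(g, v) = -72 + 8*g (z(g, v) = -24 + 4*((-12 + g) + g) = -24 + 4*(-12 + 2*g) = -24 + (-48 + 8*g) = -72 + 8*g)
m(X, r) = 6 + X*r (m(X, r) = X*r + 6 = 6 + X*r)
m(-5, z(-4, -4))*o(-29) = (6 - 5*(-72 + 8*(-4)))*(-29) = (6 - 5*(-72 - 32))*(-29) = (6 - 5*(-104))*(-29) = (6 + 520)*(-29) = 526*(-29) = -15254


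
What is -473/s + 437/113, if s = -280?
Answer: 175809/31640 ≈ 5.5565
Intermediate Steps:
-473/s + 437/113 = -473/(-280) + 437/113 = -473*(-1/280) + 437*(1/113) = 473/280 + 437/113 = 175809/31640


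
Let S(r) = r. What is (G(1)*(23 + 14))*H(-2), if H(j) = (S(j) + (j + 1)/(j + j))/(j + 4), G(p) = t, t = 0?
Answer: 0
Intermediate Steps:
G(p) = 0
H(j) = (j + (1 + j)/(2*j))/(4 + j) (H(j) = (j + (j + 1)/(j + j))/(j + 4) = (j + (1 + j)/((2*j)))/(4 + j) = (j + (1 + j)*(1/(2*j)))/(4 + j) = (j + (1 + j)/(2*j))/(4 + j))
(G(1)*(23 + 14))*H(-2) = (0*(23 + 14))*((½)*(1 - 2 + 2*(-2)²)/(-2*(4 - 2))) = (0*37)*((½)*(-½)*(1 - 2 + 2*4)/2) = 0*((½)*(-½)*(½)*(1 - 2 + 8)) = 0*((½)*(-½)*(½)*7) = 0*(-7/8) = 0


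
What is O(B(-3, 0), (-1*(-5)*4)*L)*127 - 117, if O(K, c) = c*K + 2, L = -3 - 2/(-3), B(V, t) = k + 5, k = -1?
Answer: -70709/3 ≈ -23570.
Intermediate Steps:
B(V, t) = 4 (B(V, t) = -1 + 5 = 4)
L = -7/3 (L = -3 - 2*(-1)/3 = -3 - 1*(-⅔) = -3 + ⅔ = -7/3 ≈ -2.3333)
O(K, c) = 2 + K*c (O(K, c) = K*c + 2 = 2 + K*c)
O(B(-3, 0), (-1*(-5)*4)*L)*127 - 117 = (2 + 4*((-1*(-5)*4)*(-7/3)))*127 - 117 = (2 + 4*((5*4)*(-7/3)))*127 - 117 = (2 + 4*(20*(-7/3)))*127 - 117 = (2 + 4*(-140/3))*127 - 117 = (2 - 560/3)*127 - 117 = -554/3*127 - 117 = -70358/3 - 117 = -70709/3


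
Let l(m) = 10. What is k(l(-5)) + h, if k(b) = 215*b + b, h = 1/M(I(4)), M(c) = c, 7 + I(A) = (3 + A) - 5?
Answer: 10799/5 ≈ 2159.8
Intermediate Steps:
I(A) = -9 + A (I(A) = -7 + ((3 + A) - 5) = -7 + (-2 + A) = -9 + A)
h = -⅕ (h = 1/(-9 + 4) = 1/(-5) = -⅕ ≈ -0.20000)
k(b) = 216*b
k(l(-5)) + h = 216*10 - ⅕ = 2160 - ⅕ = 10799/5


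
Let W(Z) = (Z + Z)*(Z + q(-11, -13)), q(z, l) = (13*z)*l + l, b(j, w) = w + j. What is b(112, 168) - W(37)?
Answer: -139062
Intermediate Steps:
b(j, w) = j + w
q(z, l) = l + 13*l*z (q(z, l) = 13*l*z + l = l + 13*l*z)
W(Z) = 2*Z*(1846 + Z) (W(Z) = (Z + Z)*(Z - 13*(1 + 13*(-11))) = (2*Z)*(Z - 13*(1 - 143)) = (2*Z)*(Z - 13*(-142)) = (2*Z)*(Z + 1846) = (2*Z)*(1846 + Z) = 2*Z*(1846 + Z))
b(112, 168) - W(37) = (112 + 168) - 2*37*(1846 + 37) = 280 - 2*37*1883 = 280 - 1*139342 = 280 - 139342 = -139062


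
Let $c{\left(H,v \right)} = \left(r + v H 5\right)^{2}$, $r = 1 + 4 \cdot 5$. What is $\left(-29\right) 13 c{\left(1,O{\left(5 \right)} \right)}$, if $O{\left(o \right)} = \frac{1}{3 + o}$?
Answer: $- \frac{11283233}{64} \approx -1.763 \cdot 10^{5}$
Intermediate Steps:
$r = 21$ ($r = 1 + 20 = 21$)
$c{\left(H,v \right)} = \left(21 + 5 H v\right)^{2}$ ($c{\left(H,v \right)} = \left(21 + v H 5\right)^{2} = \left(21 + H v 5\right)^{2} = \left(21 + 5 H v\right)^{2}$)
$\left(-29\right) 13 c{\left(1,O{\left(5 \right)} \right)} = \left(-29\right) 13 \left(21 + 5 \cdot 1 \frac{1}{3 + 5}\right)^{2} = - 377 \left(21 + 5 \cdot 1 \cdot \frac{1}{8}\right)^{2} = - 377 \left(21 + \frac{5}{8}\right)^{2} = - 377 \left(\frac{173}{8}\right)^{2} = \left(-377\right) \frac{29929}{64} = - \frac{11283233}{64}$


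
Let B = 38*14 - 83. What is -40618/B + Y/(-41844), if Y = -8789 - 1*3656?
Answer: -1694031787/18787956 ≈ -90.166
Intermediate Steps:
Y = -12445 (Y = -8789 - 3656 = -12445)
B = 449 (B = 532 - 83 = 449)
-40618/B + Y/(-41844) = -40618/449 - 12445/(-41844) = -40618*1/449 - 12445*(-1/41844) = -40618/449 + 12445/41844 = -1694031787/18787956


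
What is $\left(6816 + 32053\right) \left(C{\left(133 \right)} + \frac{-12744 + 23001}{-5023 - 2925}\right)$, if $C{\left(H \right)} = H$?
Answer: $\frac{40689118663}{7948} \approx 5.1194 \cdot 10^{6}$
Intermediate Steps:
$\left(6816 + 32053\right) \left(C{\left(133 \right)} + \frac{-12744 + 23001}{-5023 - 2925}\right) = \left(6816 + 32053\right) \left(133 + \frac{-12744 + 23001}{-5023 - 2925}\right) = 38869 \left(133 + \frac{10257}{-7948}\right) = 38869 \left(133 + 10257 \left(- \frac{1}{7948}\right)\right) = 38869 \left(133 - \frac{10257}{7948}\right) = 38869 \cdot \frac{1046827}{7948} = \frac{40689118663}{7948}$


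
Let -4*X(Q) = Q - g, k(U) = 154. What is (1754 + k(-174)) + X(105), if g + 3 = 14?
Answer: 3769/2 ≈ 1884.5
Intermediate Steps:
g = 11 (g = -3 + 14 = 11)
X(Q) = 11/4 - Q/4 (X(Q) = -(Q - 1*11)/4 = -(Q - 11)/4 = -(-11 + Q)/4 = 11/4 - Q/4)
(1754 + k(-174)) + X(105) = (1754 + 154) + (11/4 - ¼*105) = 1908 + (11/4 - 105/4) = 1908 - 47/2 = 3769/2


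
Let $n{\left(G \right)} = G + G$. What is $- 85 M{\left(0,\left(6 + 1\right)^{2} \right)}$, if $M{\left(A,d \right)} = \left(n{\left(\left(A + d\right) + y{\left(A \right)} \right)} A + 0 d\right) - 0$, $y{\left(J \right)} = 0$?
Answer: $0$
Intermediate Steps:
$n{\left(G \right)} = 2 G$
$M{\left(A,d \right)} = A \left(2 A + 2 d\right)$ ($M{\left(A,d \right)} = \left(2 \left(\left(A + d\right) + 0\right) A + 0 d\right) - 0 = \left(2 \left(A + d\right) A + 0\right) + 0 = \left(\left(2 A + 2 d\right) A + 0\right) + 0 = \left(A \left(2 A + 2 d\right) + 0\right) + 0 = A \left(2 A + 2 d\right) + 0 = A \left(2 A + 2 d\right)$)
$- 85 M{\left(0,\left(6 + 1\right)^{2} \right)} = - 85 \cdot 2 \cdot 0 \left(0 + \left(6 + 1\right)^{2}\right) = - 85 \cdot 2 \cdot 0 \left(0 + 7^{2}\right) = - 85 \cdot 2 \cdot 0 \left(0 + 49\right) = - 85 \cdot 2 \cdot 0 \cdot 49 = \left(-85\right) 0 = 0$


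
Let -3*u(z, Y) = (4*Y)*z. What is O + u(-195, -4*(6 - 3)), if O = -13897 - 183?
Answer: -17200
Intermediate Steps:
O = -14080
u(z, Y) = -4*Y*z/3
O + u(-195, -4*(6 - 3)) = -14080 - 4/3*(-4*(6 - 3))*(-195) = -14080 - 4/3*(-4*3)*(-195) = -14080 - 4/3*(-12)*(-195) = -14080 - 3120 = -17200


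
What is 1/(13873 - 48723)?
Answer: -1/34850 ≈ -2.8694e-5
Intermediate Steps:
1/(13873 - 48723) = 1/(-34850) = -1/34850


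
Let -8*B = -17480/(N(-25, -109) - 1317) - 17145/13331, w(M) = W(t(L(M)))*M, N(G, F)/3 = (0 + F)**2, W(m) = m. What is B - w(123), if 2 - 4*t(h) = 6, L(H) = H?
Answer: 225549926327/1830399624 ≈ 123.22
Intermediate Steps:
t(h) = -1 (t(h) = 1/2 - 1/4*6 = 1/2 - 3/2 = -1)
N(G, F) = 3*F**2 (N(G, F) = 3*(0 + F)**2 = 3*F**2)
w(M) = -M
B = 410772575/1830399624 (B = -(-17480/(3*(-109)**2 - 1317) - 17145/13331)/8 = -(-17480/(3*11881 - 1317) - 17145*1/13331)/8 = -(-17480/(35643 - 1317) - 17145/13331)/8 = -(-17480/34326 - 17145/13331)/8 = -(-17480*1/34326 - 17145/13331)/8 = -(-8740/17163 - 17145/13331)/8 = -1/8*(-410772575/228799953) = 410772575/1830399624 ≈ 0.22442)
B - w(123) = 410772575/1830399624 - (-1)*123 = 410772575/1830399624 - 1*(-123) = 410772575/1830399624 + 123 = 225549926327/1830399624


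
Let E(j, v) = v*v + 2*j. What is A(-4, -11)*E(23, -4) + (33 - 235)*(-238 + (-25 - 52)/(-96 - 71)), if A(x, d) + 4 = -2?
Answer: 7951014/167 ≈ 47611.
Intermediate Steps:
A(x, d) = -6 (A(x, d) = -4 - 2 = -6)
E(j, v) = v² + 2*j
A(-4, -11)*E(23, -4) + (33 - 235)*(-238 + (-25 - 52)/(-96 - 71)) = -6*((-4)² + 2*23) + (33 - 235)*(-238 + (-25 - 52)/(-96 - 71)) = -6*(16 + 46) - 202*(-238 - 77/(-167)) = -6*62 - 202*(-238 - 77*(-1/167)) = -372 - 202*(-238 + 77/167) = -372 - 202*(-39669/167) = -372 + 8013138/167 = 7951014/167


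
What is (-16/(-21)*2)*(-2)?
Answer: -64/21 ≈ -3.0476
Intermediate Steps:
(-16/(-21)*2)*(-2) = (-16*(-1/21)*2)*(-2) = ((16/21)*2)*(-2) = (32/21)*(-2) = -64/21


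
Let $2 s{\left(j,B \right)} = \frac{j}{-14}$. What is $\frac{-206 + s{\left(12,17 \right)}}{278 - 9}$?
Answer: $- \frac{1445}{1883} \approx -0.76739$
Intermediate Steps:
$s{\left(j,B \right)} = - \frac{j}{28}$ ($s{\left(j,B \right)} = \frac{j \frac{1}{-14}}{2} = \frac{j \left(- \frac{1}{14}\right)}{2} = \frac{\left(- \frac{1}{14}\right) j}{2} = - \frac{j}{28}$)
$\frac{-206 + s{\left(12,17 \right)}}{278 - 9} = \frac{-206 - \frac{3}{7}}{278 - 9} = - \frac{1445}{7 \cdot 269} = \left(- \frac{1445}{7}\right) \frac{1}{269} = - \frac{1445}{1883}$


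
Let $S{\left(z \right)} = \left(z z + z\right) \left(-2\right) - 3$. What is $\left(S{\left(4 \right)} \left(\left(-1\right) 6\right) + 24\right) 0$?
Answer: $0$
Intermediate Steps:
$S{\left(z \right)} = -3 - 2 z - 2 z^{2}$ ($S{\left(z \right)} = \left(z^{2} + z\right) \left(-2\right) - 3 = \left(z + z^{2}\right) \left(-2\right) - 3 = \left(- 2 z - 2 z^{2}\right) - 3 = -3 - 2 z - 2 z^{2}$)
$\left(S{\left(4 \right)} \left(\left(-1\right) 6\right) + 24\right) 0 = \left(\left(-3 - 8 - 2 \cdot 4^{2}\right) \left(\left(-1\right) 6\right) + 24\right) 0 = \left(\left(-3 - 8 - 32\right) \left(-6\right) + 24\right) 0 = \left(\left(-43\right) \left(-6\right) + 24\right) 0 = \left(258 + 24\right) 0 = 282 \cdot 0 = 0$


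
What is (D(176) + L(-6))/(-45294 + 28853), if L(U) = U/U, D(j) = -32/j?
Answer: -9/180851 ≈ -4.9765e-5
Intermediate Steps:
L(U) = 1
(D(176) + L(-6))/(-45294 + 28853) = (-32/176 + 1)/(-45294 + 28853) = (-32*1/176 + 1)/(-16441) = (-2/11 + 1)*(-1/16441) = (9/11)*(-1/16441) = -9/180851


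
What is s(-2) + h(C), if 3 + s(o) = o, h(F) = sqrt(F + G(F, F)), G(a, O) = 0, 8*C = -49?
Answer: -5 + 7*I*sqrt(2)/4 ≈ -5.0 + 2.4749*I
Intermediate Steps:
C = -49/8 (C = (1/8)*(-49) = -49/8 ≈ -6.1250)
h(F) = sqrt(F) (h(F) = sqrt(F + 0) = sqrt(F))
s(o) = -3 + o
s(-2) + h(C) = (-3 - 2) + sqrt(-49/8) = -5 + 7*I*sqrt(2)/4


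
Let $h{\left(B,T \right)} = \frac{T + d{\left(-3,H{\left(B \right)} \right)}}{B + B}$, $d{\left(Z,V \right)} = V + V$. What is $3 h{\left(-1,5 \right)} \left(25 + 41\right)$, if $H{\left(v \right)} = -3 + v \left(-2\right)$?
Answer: $-297$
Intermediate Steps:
$H{\left(v \right)} = -3 - 2 v$
$d{\left(Z,V \right)} = 2 V$
$h{\left(B,T \right)} = \frac{-6 + T - 4 B}{2 B}$ ($h{\left(B,T \right)} = \frac{T + 2 \left(-3 - 2 B\right)}{B + B} = \frac{T - \left(6 + 4 B\right)}{2 B} = \left(-6 + T - 4 B\right) \frac{1}{2 B} = \frac{-6 + T - 4 B}{2 B}$)
$3 h{\left(-1,5 \right)} \left(25 + 41\right) = 3 \frac{-6 + 5 - -4}{2 \left(-1\right)} \left(25 + 41\right) = 3 \cdot \frac{1}{2} \left(-1\right) \left(-6 + 5 + 4\right) 66 = 3 \cdot \frac{1}{2} \left(-1\right) 3 \cdot 66 = 3 \left(- \frac{3}{2}\right) 66 = \left(- \frac{9}{2}\right) 66 = -297$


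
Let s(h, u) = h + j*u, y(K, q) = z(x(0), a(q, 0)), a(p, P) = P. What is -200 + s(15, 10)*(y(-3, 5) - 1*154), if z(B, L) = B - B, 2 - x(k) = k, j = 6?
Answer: -11750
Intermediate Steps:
x(k) = 2 - k
z(B, L) = 0
y(K, q) = 0
s(h, u) = h + 6*u
-200 + s(15, 10)*(y(-3, 5) - 1*154) = -200 + (15 + 6*10)*(0 - 1*154) = -200 + (15 + 60)*(0 - 154) = -200 + 75*(-154) = -200 - 11550 = -11750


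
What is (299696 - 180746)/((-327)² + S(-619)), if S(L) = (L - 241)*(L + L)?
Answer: 118950/1171609 ≈ 0.10153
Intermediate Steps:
S(L) = 2*L*(-241 + L) (S(L) = (-241 + L)*(2*L) = 2*L*(-241 + L))
(299696 - 180746)/((-327)² + S(-619)) = (299696 - 180746)/((-327)² + 2*(-619)*(-241 - 619)) = 118950/(106929 + 2*(-619)*(-860)) = 118950/(106929 + 1064680) = 118950/1171609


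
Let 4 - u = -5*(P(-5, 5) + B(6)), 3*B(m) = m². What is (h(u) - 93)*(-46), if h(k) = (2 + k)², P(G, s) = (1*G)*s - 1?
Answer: -184138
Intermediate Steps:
B(m) = m²/3
P(G, s) = -1 + G*s (P(G, s) = G*s - 1 = -1 + G*s)
u = -66 (u = 4 - (-5)*((-1 - 5*5) + (⅓)*6²) = 4 - (-5)*((-1 - 25) + (⅓)*36) = 4 - (-5)*(-26 + 12) = 4 - (-5)*(-14) = 4 - 1*70 = 4 - 70 = -66)
(h(u) - 93)*(-46) = ((2 - 66)² - 93)*(-46) = ((-64)² - 93)*(-46) = (4096 - 93)*(-46) = 4003*(-46) = -184138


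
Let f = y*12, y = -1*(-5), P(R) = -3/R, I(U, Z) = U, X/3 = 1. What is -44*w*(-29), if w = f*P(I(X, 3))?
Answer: -76560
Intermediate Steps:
X = 3 (X = 3*1 = 3)
y = 5
f = 60 (f = 5*12 = 60)
w = -60 (w = 60*(-3/3) = 60*(-3*⅓) = 60*(-1) = -60)
-44*w*(-29) = -44*(-60)*(-29) = 2640*(-29) = -76560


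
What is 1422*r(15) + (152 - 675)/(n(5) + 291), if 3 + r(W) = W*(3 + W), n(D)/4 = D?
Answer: 118078091/311 ≈ 3.7967e+5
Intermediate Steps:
n(D) = 4*D
r(W) = -3 + W*(3 + W)
1422*r(15) + (152 - 675)/(n(5) + 291) = 1422*(-3 + 15² + 3*15) + (152 - 675)/(4*5 + 291) = 1422*(-3 + 225 + 45) - 523/(20 + 291) = 1422*267 - 523/311 = 379674 - 523*1/311 = 379674 - 523/311 = 118078091/311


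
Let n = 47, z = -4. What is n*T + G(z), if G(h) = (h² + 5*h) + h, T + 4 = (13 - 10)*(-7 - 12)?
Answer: -2875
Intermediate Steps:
T = -61 (T = -4 + (13 - 10)*(-7 - 12) = -4 + 3*(-19) = -4 - 57 = -61)
G(h) = h² + 6*h
n*T + G(z) = 47*(-61) - 4*(6 - 4) = -2867 - 4*2 = -2867 - 8 = -2875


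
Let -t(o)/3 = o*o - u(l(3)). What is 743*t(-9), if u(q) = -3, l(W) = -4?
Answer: -187236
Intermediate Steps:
t(o) = -9 - 3*o**2 (t(o) = -3*(o*o - 1*(-3)) = -3*(o**2 + 3) = -3*(3 + o**2) = -9 - 3*o**2)
743*t(-9) = 743*(-9 - 3*(-9)**2) = 743*(-9 - 3*81) = 743*(-9 - 243) = 743*(-252) = -187236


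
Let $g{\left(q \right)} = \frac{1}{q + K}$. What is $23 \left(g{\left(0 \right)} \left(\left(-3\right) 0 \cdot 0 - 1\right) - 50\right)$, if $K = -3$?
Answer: $- \frac{3427}{3} \approx -1142.3$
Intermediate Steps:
$g{\left(q \right)} = \frac{1}{-3 + q}$ ($g{\left(q \right)} = \frac{1}{q - 3} = \frac{1}{-3 + q}$)
$23 \left(g{\left(0 \right)} \left(\left(-3\right) 0 \cdot 0 - 1\right) - 50\right) = 23 \left(\frac{\left(-3\right) 0 \cdot 0 - 1}{-3 + 0} - 50\right) = 23 \left(\frac{0 \cdot 0 - 1}{-3} - 50\right) = 23 \left(- \frac{0 - 1}{3} - 50\right) = 23 \left(\left(- \frac{1}{3}\right) \left(-1\right) - 50\right) = 23 \left(\frac{1}{3} - 50\right) = 23 \left(- \frac{149}{3}\right) = - \frac{3427}{3}$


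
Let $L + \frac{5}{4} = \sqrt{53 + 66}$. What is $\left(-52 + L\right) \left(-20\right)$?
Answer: $1065 - 20 \sqrt{119} \approx 846.83$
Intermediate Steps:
$L = - \frac{5}{4} + \sqrt{119}$ ($L = - \frac{5}{4} + \sqrt{53 + 66} = - \frac{5}{4} + \sqrt{119} \approx 9.6587$)
$\left(-52 + L\right) \left(-20\right) = \left(-52 - \left(\frac{5}{4} - \sqrt{119}\right)\right) \left(-20\right) = \left(- \frac{213}{4} + \sqrt{119}\right) \left(-20\right) = 1065 - 20 \sqrt{119}$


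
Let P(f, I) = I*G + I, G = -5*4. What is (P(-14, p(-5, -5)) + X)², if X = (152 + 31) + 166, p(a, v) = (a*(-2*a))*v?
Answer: 19368801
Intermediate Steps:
p(a, v) = -2*v*a² (p(a, v) = (-2*a²)*v = -2*v*a²)
G = -20
P(f, I) = -19*I (P(f, I) = I*(-20) + I = -20*I + I = -19*I)
X = 349 (X = 183 + 166 = 349)
(P(-14, p(-5, -5)) + X)² = (-(-38)*(-5)*(-5)² + 349)² = (-(-38)*(-5)*25 + 349)² = (-19*250 + 349)² = (-4750 + 349)² = (-4401)² = 19368801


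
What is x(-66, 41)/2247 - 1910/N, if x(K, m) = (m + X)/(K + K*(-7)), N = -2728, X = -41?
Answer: 955/1364 ≈ 0.70015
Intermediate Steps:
x(K, m) = -(-41 + m)/(6*K) (x(K, m) = (m - 41)/(K + K*(-7)) = (-41 + m)/(K - 7*K) = (-41 + m)/((-6*K)) = (-41 + m)*(-1/(6*K)) = -(-41 + m)/(6*K))
x(-66, 41)/2247 - 1910/N = ((⅙)*(41 - 1*41)/(-66))/2247 - 1910/(-2728) = ((⅙)*(-1/66)*(41 - 41))*(1/2247) - 1910*(-1/2728) = ((⅙)*(-1/66)*0)*(1/2247) + 955/1364 = 0*(1/2247) + 955/1364 = 0 + 955/1364 = 955/1364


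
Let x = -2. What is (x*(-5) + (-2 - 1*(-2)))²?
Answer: 100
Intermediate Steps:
(x*(-5) + (-2 - 1*(-2)))² = (-2*(-5) + (-2 - 1*(-2)))² = (10 + (-2 + 2))² = (10 + 0)² = 10² = 100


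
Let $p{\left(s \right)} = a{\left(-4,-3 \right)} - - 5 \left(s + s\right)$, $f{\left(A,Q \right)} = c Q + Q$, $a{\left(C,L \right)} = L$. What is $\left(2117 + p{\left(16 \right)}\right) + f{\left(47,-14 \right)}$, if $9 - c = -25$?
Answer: $1784$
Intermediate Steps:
$c = 34$ ($c = 9 - -25 = 9 + 25 = 34$)
$f{\left(A,Q \right)} = 35 Q$ ($f{\left(A,Q \right)} = 34 Q + Q = 35 Q$)
$p{\left(s \right)} = -3 + 10 s$ ($p{\left(s \right)} = -3 - - 5 \left(s + s\right) = -3 - - 5 \cdot 2 s = -3 - - 10 s = -3 + 10 s$)
$\left(2117 + p{\left(16 \right)}\right) + f{\left(47,-14 \right)} = \left(2117 + \left(-3 + 10 \cdot 16\right)\right) + 35 \left(-14\right) = \left(2117 + \left(-3 + 160\right)\right) - 490 = \left(2117 + 157\right) - 490 = 2274 - 490 = 1784$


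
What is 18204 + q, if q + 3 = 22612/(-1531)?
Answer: 27843119/1531 ≈ 18186.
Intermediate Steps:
q = -27205/1531 (q = -3 + 22612/(-1531) = -3 + 22612*(-1/1531) = -3 - 22612/1531 = -27205/1531 ≈ -17.769)
18204 + q = 18204 - 27205/1531 = 27843119/1531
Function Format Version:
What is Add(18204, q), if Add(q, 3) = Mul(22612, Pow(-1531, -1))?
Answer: Rational(27843119, 1531) ≈ 18186.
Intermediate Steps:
q = Rational(-27205, 1531) (q = Add(-3, Mul(22612, Pow(-1531, -1))) = Add(-3, Mul(22612, Rational(-1, 1531))) = Add(-3, Rational(-22612, 1531)) = Rational(-27205, 1531) ≈ -17.769)
Add(18204, q) = Add(18204, Rational(-27205, 1531)) = Rational(27843119, 1531)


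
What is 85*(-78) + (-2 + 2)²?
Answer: -6630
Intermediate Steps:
85*(-78) + (-2 + 2)² = -6630 + 0² = -6630 + 0 = -6630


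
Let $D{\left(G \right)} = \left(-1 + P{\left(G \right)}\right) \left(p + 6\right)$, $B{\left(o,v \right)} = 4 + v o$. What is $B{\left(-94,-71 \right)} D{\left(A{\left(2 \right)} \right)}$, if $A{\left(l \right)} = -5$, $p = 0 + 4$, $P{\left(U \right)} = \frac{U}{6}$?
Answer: $-122430$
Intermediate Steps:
$P{\left(U \right)} = \frac{U}{6}$ ($P{\left(U \right)} = U \frac{1}{6} = \frac{U}{6}$)
$p = 4$
$B{\left(o,v \right)} = 4 + o v$
$D{\left(G \right)} = -10 + \frac{5 G}{3}$ ($D{\left(G \right)} = \left(-1 + \frac{G}{6}\right) \left(4 + 6\right) = \left(-1 + \frac{G}{6}\right) 10 = -10 + \frac{5 G}{3}$)
$B{\left(-94,-71 \right)} D{\left(A{\left(2 \right)} \right)} = \left(4 - -6674\right) \left(-10 + \frac{5}{3} \left(-5\right)\right) = \left(4 + 6674\right) \left(-10 - \frac{25}{3}\right) = 6678 \left(- \frac{55}{3}\right) = -122430$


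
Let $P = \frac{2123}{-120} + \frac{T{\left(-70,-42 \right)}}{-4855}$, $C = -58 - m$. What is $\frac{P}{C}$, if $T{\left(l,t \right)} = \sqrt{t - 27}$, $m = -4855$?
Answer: $- \frac{2123}{575640} - \frac{i \sqrt{69}}{23289435} \approx -0.0036881 - 3.5667 \cdot 10^{-7} i$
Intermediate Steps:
$T{\left(l,t \right)} = \sqrt{-27 + t}$
$C = 4797$ ($C = -58 - -4855 = -58 + 4855 = 4797$)
$P = - \frac{2123}{120} - \frac{i \sqrt{69}}{4855}$ ($P = \frac{2123}{-120} + \frac{\sqrt{-27 - 42}}{-4855} = 2123 \left(- \frac{1}{120}\right) + \sqrt{-69} \left(- \frac{1}{4855}\right) = - \frac{2123}{120} + i \sqrt{69} \left(- \frac{1}{4855}\right) = - \frac{2123}{120} - \frac{i \sqrt{69}}{4855} \approx -17.692 - 0.0017109 i$)
$\frac{P}{C} = \frac{- \frac{2123}{120} - \frac{i \sqrt{69}}{4855}}{4797} = \left(- \frac{2123}{120} - \frac{i \sqrt{69}}{4855}\right) \frac{1}{4797} = - \frac{2123}{575640} - \frac{i \sqrt{69}}{23289435}$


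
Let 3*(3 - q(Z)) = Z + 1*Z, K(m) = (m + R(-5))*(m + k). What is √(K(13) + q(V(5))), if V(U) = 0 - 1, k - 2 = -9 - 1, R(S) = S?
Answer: √393/3 ≈ 6.6081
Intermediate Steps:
k = -8 (k = 2 + (-9 - 1) = 2 - 10 = -8)
V(U) = -1
K(m) = (-8 + m)*(-5 + m) (K(m) = (m - 5)*(m - 8) = (-5 + m)*(-8 + m) = (-8 + m)*(-5 + m))
q(Z) = 3 - 2*Z/3 (q(Z) = 3 - (Z + 1*Z)/3 = 3 - (Z + Z)/3 = 3 - 2*Z/3)
√(K(13) + q(V(5))) = √((40 + 13² - 13*13) + (3 - ⅔*(-1))) = √((40 + 169 - 169) + (3 + ⅔)) = √(40 + 11/3) = √(131/3) = √393/3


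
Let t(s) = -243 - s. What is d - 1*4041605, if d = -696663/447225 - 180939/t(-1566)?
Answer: -265712592600311/65742075 ≈ -4.0417e+6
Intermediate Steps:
d = -9093569936/65742075 (d = -696663/447225 - 180939/(-243 - 1*(-1566)) = -696663*1/447225 - 180939/(-243 + 1566) = -232221/149075 - 180939/1323 = -232221/149075 - 180939*1/1323 = -232221/149075 - 60313/441 = -9093569936/65742075 ≈ -138.32)
d - 1*4041605 = -9093569936/65742075 - 1*4041605 = -9093569936/65742075 - 4041605 = -265712592600311/65742075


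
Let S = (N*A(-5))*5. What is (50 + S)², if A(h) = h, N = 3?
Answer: 625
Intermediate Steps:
S = -75 (S = (3*(-5))*5 = -15*5 = -75)
(50 + S)² = (50 - 75)² = (-25)² = 625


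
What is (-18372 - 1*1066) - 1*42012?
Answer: -61450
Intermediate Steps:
(-18372 - 1*1066) - 1*42012 = (-18372 - 1066) - 42012 = -19438 - 42012 = -61450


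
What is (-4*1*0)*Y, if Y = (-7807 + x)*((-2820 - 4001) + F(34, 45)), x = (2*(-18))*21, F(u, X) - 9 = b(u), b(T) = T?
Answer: 0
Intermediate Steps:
F(u, X) = 9 + u
x = -756 (x = -36*21 = -756)
Y = 58040014 (Y = (-7807 - 756)*((-2820 - 4001) + (9 + 34)) = -8563*(-6821 + 43) = -8563*(-6778) = 58040014)
(-4*1*0)*Y = (-4*1*0)*58040014 = -4*0*58040014 = 0*58040014 = 0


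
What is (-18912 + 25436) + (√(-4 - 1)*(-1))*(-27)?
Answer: 6524 + 27*I*√5 ≈ 6524.0 + 60.374*I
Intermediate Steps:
(-18912 + 25436) + (√(-4 - 1)*(-1))*(-27) = 6524 + (√(-5)*(-1))*(-27) = 6524 + ((I*√5)*(-1))*(-27) = 6524 - I*√5*(-27) = 6524 + 27*I*√5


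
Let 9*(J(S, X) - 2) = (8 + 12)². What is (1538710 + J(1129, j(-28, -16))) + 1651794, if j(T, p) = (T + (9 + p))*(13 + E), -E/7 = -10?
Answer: 28714954/9 ≈ 3.1906e+6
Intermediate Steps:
E = 70 (E = -7*(-10) = 70)
j(T, p) = 747 + 83*T + 83*p (j(T, p) = (T + (9 + p))*(13 + 70) = (9 + T + p)*83 = 747 + 83*T + 83*p)
J(S, X) = 418/9 (J(S, X) = 2 + (8 + 12)²/9 = 2 + (⅑)*20² = 2 + (⅑)*400 = 2 + 400/9 = 418/9)
(1538710 + J(1129, j(-28, -16))) + 1651794 = (1538710 + 418/9) + 1651794 = 13848808/9 + 1651794 = 28714954/9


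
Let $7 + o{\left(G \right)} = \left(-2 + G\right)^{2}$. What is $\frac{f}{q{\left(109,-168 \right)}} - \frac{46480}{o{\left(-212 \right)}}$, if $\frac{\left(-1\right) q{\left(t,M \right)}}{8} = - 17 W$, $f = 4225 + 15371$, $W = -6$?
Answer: $- \frac{77934077}{3113652} \approx -25.03$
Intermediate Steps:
$f = 19596$
$o{\left(G \right)} = -7 + \left(-2 + G\right)^{2}$
$q{\left(t,M \right)} = -816$ ($q{\left(t,M \right)} = - 8 \left(\left(-17\right) \left(-6\right)\right) = \left(-8\right) 102 = -816$)
$\frac{f}{q{\left(109,-168 \right)}} - \frac{46480}{o{\left(-212 \right)}} = \frac{19596}{-816} - \frac{46480}{-7 + \left(-2 - 212\right)^{2}} = 19596 \left(- \frac{1}{816}\right) - \frac{46480}{-7 + \left(-214\right)^{2}} = - \frac{1633}{68} - \frac{46480}{-7 + 45796} = - \frac{1633}{68} - \frac{46480}{45789} = - \frac{77934077}{3113652}$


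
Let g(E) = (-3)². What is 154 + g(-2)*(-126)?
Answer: -980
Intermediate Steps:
g(E) = 9
154 + g(-2)*(-126) = 154 + 9*(-126) = 154 - 1134 = -980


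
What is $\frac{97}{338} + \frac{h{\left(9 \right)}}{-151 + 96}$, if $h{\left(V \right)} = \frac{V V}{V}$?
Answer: $\frac{2293}{18590} \approx 0.12335$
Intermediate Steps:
$h{\left(V \right)} = V$ ($h{\left(V \right)} = \frac{V^{2}}{V} = V$)
$\frac{97}{338} + \frac{h{\left(9 \right)}}{-151 + 96} = \frac{97}{338} + \frac{9}{-151 + 96} = 97 \cdot \frac{1}{338} + \frac{9}{-55} = \frac{97}{338} + 9 \left(- \frac{1}{55}\right) = \frac{97}{338} - \frac{9}{55} = \frac{2293}{18590}$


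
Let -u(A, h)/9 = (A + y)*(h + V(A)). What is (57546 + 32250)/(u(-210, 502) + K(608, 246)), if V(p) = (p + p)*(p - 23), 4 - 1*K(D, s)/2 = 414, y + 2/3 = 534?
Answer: -22449/71558560 ≈ -0.00031372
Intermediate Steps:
y = 1600/3 (y = -2/3 + 534 = 1600/3 ≈ 533.33)
K(D, s) = -820 (K(D, s) = 8 - 2*414 = 8 - 828 = -820)
V(p) = 2*p*(-23 + p) (V(p) = (2*p)*(-23 + p) = 2*p*(-23 + p))
u(A, h) = -9*(1600/3 + A)*(h + 2*A*(-23 + A)) (u(A, h) = -9*(A + 1600/3)*(h + 2*A*(-23 + A)) = -9*(1600/3 + A)*(h + 2*A*(-23 + A)))
(57546 + 32250)/(u(-210, 502) + K(608, 246)) = (57546 + 32250)/((-9186*(-210)**2 - 4800*502 - 18*(-210)**3 + 220800*(-210) - 9*(-210)*502) - 820) = 89796/((-9186*44100 - 2409600 - 18*(-9261000) - 46368000 + 948780) - 820) = 89796/((-405102600 - 2409600 + 166698000 - 46368000 + 948780) - 820) = 89796/(-286233420 - 820) = 89796/(-286234240) = 89796*(-1/286234240) = -22449/71558560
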